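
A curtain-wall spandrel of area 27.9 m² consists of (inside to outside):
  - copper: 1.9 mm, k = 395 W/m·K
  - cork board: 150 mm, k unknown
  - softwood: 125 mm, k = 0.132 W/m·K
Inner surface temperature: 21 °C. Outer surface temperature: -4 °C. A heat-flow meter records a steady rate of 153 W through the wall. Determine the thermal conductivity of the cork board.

k ≈ 0.0415 W/(m·K)

Model the wall as resistances in series:
R_copper = L/(kA) = 0.0019/(395×27.9) = 1.724×10^-7 K/W
R_softwood = L/(kA) = 0.125/(0.132×27.9) = 0.03394 K/W
Sum of known resistances R_other = 0.03394 K/W
Total R = ΔT/Q = 25/153 = 0.1634 K/W
R_cork board = R_total − R_other = 0.1295 K/W
k = L/(R·A) = 0.15/(0.1295×27.9)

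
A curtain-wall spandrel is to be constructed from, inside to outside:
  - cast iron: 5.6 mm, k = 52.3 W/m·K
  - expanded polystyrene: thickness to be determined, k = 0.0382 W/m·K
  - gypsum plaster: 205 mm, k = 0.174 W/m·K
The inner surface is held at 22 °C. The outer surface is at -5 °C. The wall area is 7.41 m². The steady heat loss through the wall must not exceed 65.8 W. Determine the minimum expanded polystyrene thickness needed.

Model the wall as resistances in series:
R_cast iron = L/(kA) = 0.0056/(52.3×7.41) = 1.445×10^-5 K/W
R_gypsum plaster = L/(kA) = 0.205/(0.174×7.41) = 0.159 K/W
Sum of the known resistances R_other = 0.159 K/W
Required total resistance R_tot = ΔT/Q_allow = 27/65.8 = 0.4103 K/W
R_expanded polystyrene = R_tot − R_other = 0.2513 K/W
L = R·k·A = 0.2513×0.0382×7.41

L ≈ 71.1 mm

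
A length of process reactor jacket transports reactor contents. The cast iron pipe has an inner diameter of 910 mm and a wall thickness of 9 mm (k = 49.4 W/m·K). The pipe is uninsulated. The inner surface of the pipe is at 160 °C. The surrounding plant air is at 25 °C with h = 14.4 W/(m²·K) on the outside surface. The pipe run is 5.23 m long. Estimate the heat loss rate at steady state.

Q ≈ 29600 W

Treating each annulus and film as a series resistance:
R_cast iron pipe wall = ln(464/455)/(2π×49.4×5.23) = 1.207×10^-5 K/W
R_outer film = 1/(h_o·2πr_oL) = 1/(14.4×2π×0.464×5.23) = 0.004554 K/W
R_total = 0.004567 K/W
Q = ΔT/R_total = 135/0.004567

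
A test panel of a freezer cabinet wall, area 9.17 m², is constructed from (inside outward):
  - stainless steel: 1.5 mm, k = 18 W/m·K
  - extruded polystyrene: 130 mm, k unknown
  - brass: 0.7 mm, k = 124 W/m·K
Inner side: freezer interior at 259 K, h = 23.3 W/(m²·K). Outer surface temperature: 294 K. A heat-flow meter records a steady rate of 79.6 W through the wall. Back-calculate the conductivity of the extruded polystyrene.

Model the wall as resistances in series:
R_inner film = 1/(h_i·A) = 1/(23.3×9.17) = 0.00468 K/W
R_stainless steel = L/(kA) = 0.0015/(18×9.17) = 9.088×10^-6 K/W
R_brass = L/(kA) = 0.0007/(124×9.17) = 6.156×10^-7 K/W
Sum of known resistances R_other = 0.00469 K/W
Total R = ΔT/Q = 35/79.6 = 0.4397 K/W
R_extruded polystyrene = R_total − R_other = 0.435 K/W
k = L/(R·A) = 0.13/(0.435×9.17)

k ≈ 0.0326 W/(m·K)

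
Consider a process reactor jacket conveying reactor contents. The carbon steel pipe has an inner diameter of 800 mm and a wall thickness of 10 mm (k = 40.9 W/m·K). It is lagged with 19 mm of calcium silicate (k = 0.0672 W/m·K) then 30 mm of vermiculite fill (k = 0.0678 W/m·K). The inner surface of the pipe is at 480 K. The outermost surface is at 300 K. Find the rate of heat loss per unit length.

q′ ≈ 677 W/m

Per-layer cylindrical resistances, series-summed:
R_carbon steel pipe wall = ln(410/400)/(2π×40.9×1) = 9.609×10^-5 K/W
R_calcium silicate = ln(429/410)/(2π×0.0672×1) = 0.1073 K/W
R_vermiculite fill = ln(459/429)/(2π×0.0678×1) = 0.1587 K/W
R_total = 0.2661 K/W
Q = ΔT/R_total = 180/0.2661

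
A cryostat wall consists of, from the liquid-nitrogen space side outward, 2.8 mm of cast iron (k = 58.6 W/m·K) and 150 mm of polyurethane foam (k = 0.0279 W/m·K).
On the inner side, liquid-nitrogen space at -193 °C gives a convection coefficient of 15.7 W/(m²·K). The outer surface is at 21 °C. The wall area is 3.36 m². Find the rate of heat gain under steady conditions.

Q ≈ 132 W

Using the resistance-network approach (series):
R_inner film = 1/(h_i·A) = 1/(15.7×3.36) = 0.01896 K/W
R_cast iron = L/(kA) = 0.0028/(58.6×3.36) = 1.422×10^-5 K/W
R_polyurethane foam = L/(kA) = 0.15/(0.0279×3.36) = 1.6 K/W
R_total = 1.619 K/W
Q = ΔT / R_total = 214 / 1.619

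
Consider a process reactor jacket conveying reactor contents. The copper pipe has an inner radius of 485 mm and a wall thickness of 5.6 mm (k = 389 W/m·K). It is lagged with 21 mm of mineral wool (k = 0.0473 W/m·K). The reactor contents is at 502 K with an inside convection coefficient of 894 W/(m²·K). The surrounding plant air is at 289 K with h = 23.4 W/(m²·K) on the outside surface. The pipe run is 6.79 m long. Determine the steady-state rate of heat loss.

Cylindrical conduction, so R = ln(r₂/r₁)/(2πkL) per layer, in series:
R_inner film = 1/(h_i·2πr₁L) = 1/(894×2π×0.485×6.79) = 5.406×10^-5 K/W
R_copper pipe wall = ln(490.6/485)/(2π×389×6.79) = 6.918×10^-7 K/W
R_mineral wool = ln(511.6/490.6)/(2π×0.0473×6.79) = 0.02077 K/W
R_outer film = 1/(h_o·2πr_oL) = 1/(23.4×2π×0.5116×6.79) = 0.001958 K/W
R_total = 0.02278 K/W
Q = ΔT/R_total = 213/0.02278

Q ≈ 9350 W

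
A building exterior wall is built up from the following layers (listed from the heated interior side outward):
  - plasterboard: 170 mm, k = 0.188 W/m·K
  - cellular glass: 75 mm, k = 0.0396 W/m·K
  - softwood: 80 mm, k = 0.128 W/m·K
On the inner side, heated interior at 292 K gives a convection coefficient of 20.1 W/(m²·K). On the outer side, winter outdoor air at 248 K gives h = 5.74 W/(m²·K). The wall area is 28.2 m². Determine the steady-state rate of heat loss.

Q ≈ 340 W

Model the wall as resistances in series:
R_inner film = 1/(h_i·A) = 1/(20.1×28.2) = 0.001764 K/W
R_plasterboard = L/(kA) = 0.17/(0.188×28.2) = 0.03207 K/W
R_cellular glass = L/(kA) = 0.075/(0.0396×28.2) = 0.06716 K/W
R_softwood = L/(kA) = 0.08/(0.128×28.2) = 0.02216 K/W
R_outer film = 1/(h_o·A) = 1/(5.74×28.2) = 0.006178 K/W
R_total = 0.1293 K/W
Q = ΔT / R_total = 44 / 0.1293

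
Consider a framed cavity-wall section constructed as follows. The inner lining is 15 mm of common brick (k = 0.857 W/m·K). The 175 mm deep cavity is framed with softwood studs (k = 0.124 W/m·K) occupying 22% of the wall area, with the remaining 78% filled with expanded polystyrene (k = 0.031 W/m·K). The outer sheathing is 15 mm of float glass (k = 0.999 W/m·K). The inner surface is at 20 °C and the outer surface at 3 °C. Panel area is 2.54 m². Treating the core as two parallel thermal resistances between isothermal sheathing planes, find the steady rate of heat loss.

Q ≈ 12.6 W

Sheathing layers in series; stud and cavity paths in parallel between them.
R_inner = 0.015/(0.857×2.54) = 0.006891 K/W
R_stud  = 0.175/(0.124×0.22×2.54) = 2.526 K/W
R_cav   = 0.175/(0.031×0.78×2.54) = 2.849 K/W
1/R_core = 1/R_stud + 1/R_cav → R_core = 1.339 K/W
R_outer = 0.015/(0.999×2.54) = 0.005911 K/W
R_total = 1.352 K/W
Q = ΔT/R_total = 17/1.352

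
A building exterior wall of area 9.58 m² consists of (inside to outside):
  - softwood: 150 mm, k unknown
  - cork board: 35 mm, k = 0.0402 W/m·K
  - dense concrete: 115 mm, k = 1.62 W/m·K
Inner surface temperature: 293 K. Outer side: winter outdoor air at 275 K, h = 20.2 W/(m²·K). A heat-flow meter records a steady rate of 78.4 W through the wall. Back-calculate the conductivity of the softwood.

Model the wall as resistances in series:
R_cork board = L/(kA) = 0.035/(0.0402×9.58) = 0.09088 K/W
R_dense concrete = L/(kA) = 0.115/(1.62×9.58) = 0.00741 K/W
R_outer film = 1/(h_o·A) = 1/(20.2×9.58) = 0.005168 K/W
Sum of known resistances R_other = 0.1035 K/W
Total R = ΔT/Q = 18/78.4 = 0.2296 K/W
R_softwood = R_total − R_other = 0.1261 K/W
k = L/(R·A) = 0.15/(0.1261×9.58)

k ≈ 0.124 W/(m·K)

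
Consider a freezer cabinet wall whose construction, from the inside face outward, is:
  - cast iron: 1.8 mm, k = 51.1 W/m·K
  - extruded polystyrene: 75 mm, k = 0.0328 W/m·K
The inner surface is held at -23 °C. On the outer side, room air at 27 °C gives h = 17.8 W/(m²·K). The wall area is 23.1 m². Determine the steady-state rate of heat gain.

Using the resistance-network approach (series):
R_cast iron = L/(kA) = 0.0018/(51.1×23.1) = 1.525×10^-6 K/W
R_extruded polystyrene = L/(kA) = 0.075/(0.0328×23.1) = 0.09899 K/W
R_outer film = 1/(h_o·A) = 1/(17.8×23.1) = 0.002432 K/W
R_total = 0.1014 K/W
Q = ΔT / R_total = 50 / 0.1014

Q ≈ 493 W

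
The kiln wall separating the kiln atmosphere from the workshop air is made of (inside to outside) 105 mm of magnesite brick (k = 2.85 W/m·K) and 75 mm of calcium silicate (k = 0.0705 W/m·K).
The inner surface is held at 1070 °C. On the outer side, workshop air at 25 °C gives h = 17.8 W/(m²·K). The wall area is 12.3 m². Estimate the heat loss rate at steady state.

Q ≈ 11100 W

Series thermal resistances:
R_magnesite brick = L/(kA) = 0.105/(2.85×12.3) = 0.002995 K/W
R_calcium silicate = L/(kA) = 0.075/(0.0705×12.3) = 0.08649 K/W
R_outer film = 1/(h_o·A) = 1/(17.8×12.3) = 0.004567 K/W
R_total = 0.09405 K/W
Q = ΔT / R_total = 1045 / 0.09405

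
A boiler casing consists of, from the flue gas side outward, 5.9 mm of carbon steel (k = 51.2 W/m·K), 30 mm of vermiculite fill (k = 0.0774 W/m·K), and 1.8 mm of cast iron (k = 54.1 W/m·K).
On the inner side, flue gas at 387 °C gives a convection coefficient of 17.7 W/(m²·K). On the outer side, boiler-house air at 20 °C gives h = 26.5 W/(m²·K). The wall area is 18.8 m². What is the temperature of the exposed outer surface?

Series thermal resistances:
R_inner film = 1/(h_i·A) = 1/(17.7×18.8) = 0.003005 K/W
R_carbon steel = L/(kA) = 0.0059/(51.2×18.8) = 6.129×10^-6 K/W
R_vermiculite fill = L/(kA) = 0.03/(0.0774×18.8) = 0.02062 K/W
R_cast iron = L/(kA) = 0.0018/(54.1×18.8) = 1.77×10^-6 K/W
R_outer film = 1/(h_o·A) = 1/(26.5×18.8) = 0.002007 K/W
R_total = 0.02564 K/W;  Q = ΔT/R_total = 367/0.02564 = 14320 W
T_interface = T_inner − Q·ΣR(inner→interface) = 387 − 14300×0.02363

T ≈ 48.7 °C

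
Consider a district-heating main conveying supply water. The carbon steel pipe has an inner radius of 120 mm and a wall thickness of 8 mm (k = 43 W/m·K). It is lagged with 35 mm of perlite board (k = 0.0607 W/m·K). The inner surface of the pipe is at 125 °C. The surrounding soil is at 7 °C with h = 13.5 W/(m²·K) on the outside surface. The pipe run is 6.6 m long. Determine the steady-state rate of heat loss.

For a radial system each layer contributes R = ln(r_out/r_in)/(2πkL); films add R = 1/(hA).
R_carbon steel pipe wall = ln(128/120)/(2π×43×6.6) = 3.619×10^-5 K/W
R_perlite board = ln(163/128)/(2π×0.0607×6.6) = 0.09603 K/W
R_outer film = 1/(h_o·2πr_oL) = 1/(13.5×2π×0.163×6.6) = 0.01096 K/W
R_total = 0.107 K/W
Q = ΔT/R_total = 118/0.107

Q ≈ 1100 W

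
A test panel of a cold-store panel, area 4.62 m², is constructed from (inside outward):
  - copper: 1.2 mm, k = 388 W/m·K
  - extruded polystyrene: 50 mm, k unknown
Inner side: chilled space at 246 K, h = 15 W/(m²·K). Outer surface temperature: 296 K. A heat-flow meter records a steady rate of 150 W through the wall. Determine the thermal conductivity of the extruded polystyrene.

Treating each layer as a thermal resistance in series:
R_inner film = 1/(h_i·A) = 1/(15×4.62) = 0.01443 K/W
R_copper = L/(kA) = 0.0012/(388×4.62) = 6.694×10^-7 K/W
Sum of known resistances R_other = 0.01443 K/W
Total R = ΔT/Q = 50/150 = 0.3333 K/W
R_extruded polystyrene = R_total − R_other = 0.3189 K/W
k = L/(R·A) = 0.05/(0.3189×4.62)

k ≈ 0.0339 W/(m·K)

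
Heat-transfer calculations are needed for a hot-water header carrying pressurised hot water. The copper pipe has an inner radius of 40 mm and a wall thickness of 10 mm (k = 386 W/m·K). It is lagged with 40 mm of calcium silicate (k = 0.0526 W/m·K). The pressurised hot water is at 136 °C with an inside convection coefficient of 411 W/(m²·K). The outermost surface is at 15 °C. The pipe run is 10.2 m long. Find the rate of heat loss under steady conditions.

Q ≈ 690 W

Per-layer cylindrical resistances, series-summed:
R_inner film = 1/(h_i·2πr₁L) = 1/(411×2π×0.04×10.2) = 9.491×10^-4 K/W
R_copper pipe wall = ln(50/40)/(2π×386×10.2) = 9.02×10^-6 K/W
R_calcium silicate = ln(90/50)/(2π×0.0526×10.2) = 0.1744 K/W
R_total = 0.1753 K/W
Q = ΔT/R_total = 121/0.1753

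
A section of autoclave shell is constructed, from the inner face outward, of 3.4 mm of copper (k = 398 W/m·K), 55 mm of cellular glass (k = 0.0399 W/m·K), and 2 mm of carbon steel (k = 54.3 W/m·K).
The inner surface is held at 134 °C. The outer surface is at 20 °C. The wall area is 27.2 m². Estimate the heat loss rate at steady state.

Model the wall as resistances in series:
R_copper = L/(kA) = 0.0034/(398×27.2) = 3.141×10^-7 K/W
R_cellular glass = L/(kA) = 0.055/(0.0399×27.2) = 0.05068 K/W
R_carbon steel = L/(kA) = 0.002/(54.3×27.2) = 1.354×10^-6 K/W
R_total = 0.05068 K/W
Q = ΔT / R_total = 114 / 0.05068

Q ≈ 2250 W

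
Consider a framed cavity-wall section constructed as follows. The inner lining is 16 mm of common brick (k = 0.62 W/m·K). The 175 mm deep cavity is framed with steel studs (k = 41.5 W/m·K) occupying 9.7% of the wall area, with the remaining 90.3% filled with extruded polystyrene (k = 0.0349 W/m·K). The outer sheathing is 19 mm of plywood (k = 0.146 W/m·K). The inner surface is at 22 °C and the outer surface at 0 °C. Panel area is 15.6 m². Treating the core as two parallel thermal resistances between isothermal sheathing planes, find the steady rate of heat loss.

Q ≈ 1720 W

Sheathing layers in series; stud and cavity paths in parallel between them.
R_inner = 0.016/(0.62×15.6) = 0.001654 K/W
R_stud  = 0.175/(41.5×0.097×15.6) = 0.002787 K/W
R_cav   = 0.175/(0.0349×0.903×15.6) = 0.356 K/W
1/R_core = 1/R_stud + 1/R_cav → R_core = 0.002765 K/W
R_outer = 0.019/(0.146×15.6) = 0.008342 K/W
R_total = 0.01276 K/W
Q = ΔT/R_total = 22/0.01276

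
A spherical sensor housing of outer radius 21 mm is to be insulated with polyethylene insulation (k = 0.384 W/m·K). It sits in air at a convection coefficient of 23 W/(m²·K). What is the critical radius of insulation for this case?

For a sphere r_cr = 2k/h = 2×0.384/23
r_cr = 33.4 mm; since the bare radius (21 mm) is below r_cr, adding a thin layer of insulation will *increase* heat loss.

r_cr ≈ 33.4 mm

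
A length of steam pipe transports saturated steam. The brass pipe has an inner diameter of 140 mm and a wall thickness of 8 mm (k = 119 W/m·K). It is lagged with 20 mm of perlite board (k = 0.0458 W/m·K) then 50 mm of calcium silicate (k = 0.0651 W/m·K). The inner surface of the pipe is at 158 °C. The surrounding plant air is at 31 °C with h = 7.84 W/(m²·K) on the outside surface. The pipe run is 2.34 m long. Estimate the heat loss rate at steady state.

Q ≈ 153 W

For a radial system each layer contributes R = ln(r_out/r_in)/(2πkL); films add R = 1/(hA).
R_brass pipe wall = ln(78/70)/(2π×119×2.34) = 6.185×10^-5 K/W
R_perlite board = ln(98/78)/(2π×0.0458×2.34) = 0.339 K/W
R_calcium silicate = ln(148/98)/(2π×0.0651×2.34) = 0.4307 K/W
R_outer film = 1/(h_o·2πr_oL) = 1/(7.84×2π×0.148×2.34) = 0.05862 K/W
R_total = 0.8284 K/W
Q = ΔT/R_total = 127/0.8284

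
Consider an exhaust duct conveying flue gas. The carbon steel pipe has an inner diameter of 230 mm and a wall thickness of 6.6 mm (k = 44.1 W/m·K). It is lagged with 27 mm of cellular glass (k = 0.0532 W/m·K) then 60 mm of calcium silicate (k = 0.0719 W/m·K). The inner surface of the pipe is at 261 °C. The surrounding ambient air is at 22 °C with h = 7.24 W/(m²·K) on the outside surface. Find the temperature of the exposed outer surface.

For a radial system each layer contributes R = ln(r_out/r_in)/(2πkL); films add R = 1/(hA).
R_carbon steel pipe wall = ln(121.6/115)/(2π×44.1×1) = 2.014×10^-4 K/W
R_cellular glass = ln(148.6/121.6)/(2π×0.0532×1) = 0.5999 K/W
R_calcium silicate = ln(208.6/148.6)/(2π×0.0719×1) = 0.7508 K/W
R_outer film = 1/(h_o·2πr_oL) = 1/(7.24×2π×0.2086×1) = 0.1054 K/W
R_total = 1.456 K/W
Q = ΔT/R_total = 239/1.456
Q = 164 W/m
T_interface = T_inner − Q·ΣR(inner→interface) = 261 − 164×1.351

T ≈ 39.3 °C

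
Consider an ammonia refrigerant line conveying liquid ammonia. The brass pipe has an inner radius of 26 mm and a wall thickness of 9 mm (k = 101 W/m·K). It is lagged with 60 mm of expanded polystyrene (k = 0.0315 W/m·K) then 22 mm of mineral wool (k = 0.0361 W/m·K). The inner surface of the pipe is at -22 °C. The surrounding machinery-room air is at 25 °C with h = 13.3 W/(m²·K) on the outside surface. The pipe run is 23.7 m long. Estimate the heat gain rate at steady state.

Q ≈ 184 W

Treating each annulus and film as a series resistance:
R_brass pipe wall = ln(35/26)/(2π×101×23.7) = 1.976×10^-5 K/W
R_expanded polystyrene = ln(95/35)/(2π×0.0315×23.7) = 0.2129 K/W
R_mineral wool = ln(117/95)/(2π×0.0361×23.7) = 0.03875 K/W
R_outer film = 1/(h_o·2πr_oL) = 1/(13.3×2π×0.117×23.7) = 0.004316 K/W
R_total = 0.256 K/W
Q = ΔT/R_total = 47/0.256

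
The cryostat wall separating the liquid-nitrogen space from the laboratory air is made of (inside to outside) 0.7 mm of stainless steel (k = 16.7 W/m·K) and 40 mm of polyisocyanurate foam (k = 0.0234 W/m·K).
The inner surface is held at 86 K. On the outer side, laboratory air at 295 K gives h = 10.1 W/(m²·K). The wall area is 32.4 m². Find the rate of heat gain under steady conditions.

Q ≈ 3740 W

Thermal resistances in series:
R_stainless steel = L/(kA) = 0.0007/(16.7×32.4) = 1.294×10^-6 K/W
R_polyisocyanurate foam = L/(kA) = 0.04/(0.0234×32.4) = 0.05276 K/W
R_outer film = 1/(h_o·A) = 1/(10.1×32.4) = 0.003056 K/W
R_total = 0.05582 K/W
Q = ΔT / R_total = 209 / 0.05582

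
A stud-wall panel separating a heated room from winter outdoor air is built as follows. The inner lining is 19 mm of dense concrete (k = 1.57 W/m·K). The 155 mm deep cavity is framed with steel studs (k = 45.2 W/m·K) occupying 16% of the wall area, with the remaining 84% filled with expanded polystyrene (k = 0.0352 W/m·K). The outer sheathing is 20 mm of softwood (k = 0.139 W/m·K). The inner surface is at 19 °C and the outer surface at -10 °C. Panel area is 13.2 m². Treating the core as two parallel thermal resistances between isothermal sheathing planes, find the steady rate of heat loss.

Q ≈ 2160 W

Sheathing layers in series; stud and cavity paths in parallel between them.
R_inner = 0.019/(1.57×13.2) = 9.168×10^-4 K/W
R_stud  = 0.155/(45.2×0.16×13.2) = 0.001624 K/W
R_cav   = 0.155/(0.0352×0.84×13.2) = 0.3971 K/W
1/R_core = 1/R_stud + 1/R_cav → R_core = 0.001617 K/W
R_outer = 0.02/(0.139×13.2) = 0.0109 K/W
R_total = 0.01343 K/W
Q = ΔT/R_total = 29/0.01343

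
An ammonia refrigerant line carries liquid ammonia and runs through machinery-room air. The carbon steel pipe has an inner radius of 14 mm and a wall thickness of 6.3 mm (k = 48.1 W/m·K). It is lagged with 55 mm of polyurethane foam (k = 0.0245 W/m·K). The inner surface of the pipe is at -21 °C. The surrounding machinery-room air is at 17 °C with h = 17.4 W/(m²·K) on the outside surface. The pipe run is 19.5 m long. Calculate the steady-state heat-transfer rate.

For a radial system each layer contributes R = ln(r_out/r_in)/(2πkL); films add R = 1/(hA).
R_carbon steel pipe wall = ln(20.3/14)/(2π×48.1×19.5) = 6.305×10^-5 K/W
R_polyurethane foam = ln(75.3/20.3)/(2π×0.0245×19.5) = 0.4367 K/W
R_outer film = 1/(h_o·2πr_oL) = 1/(17.4×2π×0.0753×19.5) = 0.006229 K/W
R_total = 0.443 K/W
Q = ΔT/R_total = 38/0.443

Q ≈ 85.8 W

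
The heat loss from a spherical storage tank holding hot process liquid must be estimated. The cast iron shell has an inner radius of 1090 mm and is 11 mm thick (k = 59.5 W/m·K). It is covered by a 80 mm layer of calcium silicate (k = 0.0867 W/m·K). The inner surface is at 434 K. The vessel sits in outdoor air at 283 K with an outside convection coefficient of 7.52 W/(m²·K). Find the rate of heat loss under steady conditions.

Spherical conduction: R = (1/r_in − 1/r_out)/(4πk) per layer; series-sum.
R_cast iron shell = (1/1.09 − 1/1.101)/(4π×59.5) = 1.226×10^-5 K/W
R_calcium silicate = (1/1.101 − 1/1.181)/(4π×0.0867) = 0.05647 K/W
R_outer film = 1/(h·4πr_o²) = 1/(7.52×4π×1.181²) = 0.007587 K/W
R_total = 0.06407 K/W
Q = ΔT/R_total = 151/0.06407

Q ≈ 2360 W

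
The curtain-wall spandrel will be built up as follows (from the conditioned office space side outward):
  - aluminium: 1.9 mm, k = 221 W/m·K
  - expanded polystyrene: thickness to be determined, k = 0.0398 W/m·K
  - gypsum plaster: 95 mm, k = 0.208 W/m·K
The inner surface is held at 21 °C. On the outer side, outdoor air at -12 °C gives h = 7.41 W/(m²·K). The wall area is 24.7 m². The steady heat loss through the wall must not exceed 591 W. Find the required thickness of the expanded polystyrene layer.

L ≈ 31.3 mm

Series thermal resistances:
R_aluminium = L/(kA) = 0.0019/(221×24.7) = 3.481×10^-7 K/W
R_gypsum plaster = L/(kA) = 0.095/(0.208×24.7) = 0.01849 K/W
R_outer film = 1/(h_o·A) = 1/(7.41×24.7) = 0.005464 K/W
Sum of the known resistances R_other = 0.02396 K/W
Required total resistance R_tot = ΔT/Q_allow = 33/591 = 0.05584 K/W
R_expanded polystyrene = R_tot − R_other = 0.03188 K/W
L = R·k·A = 0.03188×0.0398×24.7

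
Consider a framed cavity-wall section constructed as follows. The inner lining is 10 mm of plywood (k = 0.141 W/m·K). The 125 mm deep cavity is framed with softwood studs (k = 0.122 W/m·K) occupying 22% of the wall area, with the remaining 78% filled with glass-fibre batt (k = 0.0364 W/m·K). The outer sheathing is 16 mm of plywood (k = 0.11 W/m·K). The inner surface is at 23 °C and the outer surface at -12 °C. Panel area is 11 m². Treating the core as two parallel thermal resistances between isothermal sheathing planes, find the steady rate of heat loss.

Sheathing layers in series; stud and cavity paths in parallel between them.
R_inner = 0.01/(0.141×11) = 0.006447 K/W
R_stud  = 0.125/(0.122×0.22×11) = 0.4234 K/W
R_cav   = 0.125/(0.0364×0.78×11) = 0.4002 K/W
1/R_core = 1/R_stud + 1/R_cav → R_core = 0.2057 K/W
R_outer = 0.016/(0.11×11) = 0.01322 K/W
R_total = 0.2254 K/W
Q = ΔT/R_total = 35/0.2254

Q ≈ 155 W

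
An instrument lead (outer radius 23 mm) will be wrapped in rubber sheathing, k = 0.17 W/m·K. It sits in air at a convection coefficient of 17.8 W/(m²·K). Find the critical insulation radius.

r_cr ≈ 9.55 mm

For a cylinder r_cr = k/h = 0.17/17.8
r_cr = 9.55 mm; since the bare radius (23 mm) is above r_cr, any added insulation will reduce heat loss.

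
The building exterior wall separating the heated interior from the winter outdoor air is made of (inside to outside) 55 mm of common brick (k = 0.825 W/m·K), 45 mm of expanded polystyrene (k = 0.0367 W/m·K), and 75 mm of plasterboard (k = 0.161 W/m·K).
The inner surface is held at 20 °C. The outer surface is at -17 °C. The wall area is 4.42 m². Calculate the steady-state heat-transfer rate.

Q ≈ 93 W

Series thermal resistances:
R_common brick = L/(kA) = 0.055/(0.825×4.42) = 0.01508 K/W
R_expanded polystyrene = L/(kA) = 0.045/(0.0367×4.42) = 0.2774 K/W
R_plasterboard = L/(kA) = 0.075/(0.161×4.42) = 0.1054 K/W
R_total = 0.3979 K/W
Q = ΔT / R_total = 37 / 0.3979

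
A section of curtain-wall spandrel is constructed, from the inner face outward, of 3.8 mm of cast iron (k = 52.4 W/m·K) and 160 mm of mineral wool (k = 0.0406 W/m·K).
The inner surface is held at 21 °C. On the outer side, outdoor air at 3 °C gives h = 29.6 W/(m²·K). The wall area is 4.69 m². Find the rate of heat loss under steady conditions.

Series thermal resistances:
R_cast iron = L/(kA) = 0.0038/(52.4×4.69) = 1.546×10^-5 K/W
R_mineral wool = L/(kA) = 0.16/(0.0406×4.69) = 0.8403 K/W
R_outer film = 1/(h_o·A) = 1/(29.6×4.69) = 0.007203 K/W
R_total = 0.8475 K/W
Q = ΔT / R_total = 18 / 0.8475

Q ≈ 21.2 W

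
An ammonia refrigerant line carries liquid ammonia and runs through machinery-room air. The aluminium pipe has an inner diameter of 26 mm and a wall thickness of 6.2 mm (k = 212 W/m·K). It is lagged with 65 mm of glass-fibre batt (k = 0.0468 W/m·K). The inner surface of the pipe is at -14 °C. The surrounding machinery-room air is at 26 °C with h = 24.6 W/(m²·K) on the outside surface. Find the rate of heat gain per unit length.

Cylindrical conduction, so R = ln(r₂/r₁)/(2πkL) per layer, in series:
R_aluminium pipe wall = ln(19.2/13)/(2π×212×1) = 2.928×10^-4 K/W
R_glass-fibre batt = ln(84.2/19.2)/(2π×0.0468×1) = 5.027 K/W
R_outer film = 1/(h_o·2πr_oL) = 1/(24.6×2π×0.0842×1) = 0.07684 K/W
R_total = 5.104 K/W
Q = ΔT/R_total = 40/5.104

q′ ≈ 7.84 W/m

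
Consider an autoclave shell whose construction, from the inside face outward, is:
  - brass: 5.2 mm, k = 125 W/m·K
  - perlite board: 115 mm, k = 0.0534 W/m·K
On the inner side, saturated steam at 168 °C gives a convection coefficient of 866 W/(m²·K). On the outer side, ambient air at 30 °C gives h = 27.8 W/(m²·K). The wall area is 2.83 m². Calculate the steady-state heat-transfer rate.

Q ≈ 178 W

Treating each layer as a thermal resistance in series:
R_inner film = 1/(h_i·A) = 1/(866×2.83) = 4.08×10^-4 K/W
R_brass = L/(kA) = 0.0052/(125×2.83) = 1.47×10^-5 K/W
R_perlite board = L/(kA) = 0.115/(0.0534×2.83) = 0.761 K/W
R_outer film = 1/(h_o·A) = 1/(27.8×2.83) = 0.01271 K/W
R_total = 0.7741 K/W
Q = ΔT / R_total = 138 / 0.7741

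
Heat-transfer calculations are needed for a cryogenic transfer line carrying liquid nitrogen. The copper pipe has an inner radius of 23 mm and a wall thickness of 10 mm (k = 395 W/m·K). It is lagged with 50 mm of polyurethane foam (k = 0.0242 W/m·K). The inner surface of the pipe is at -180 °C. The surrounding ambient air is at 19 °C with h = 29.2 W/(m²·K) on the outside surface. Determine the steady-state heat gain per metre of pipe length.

q′ ≈ 32.5 W/m

Treating each annulus and film as a series resistance:
R_copper pipe wall = ln(33/23)/(2π×395×1) = 1.455×10^-4 K/W
R_polyurethane foam = ln(83/33)/(2π×0.0242×1) = 6.066 K/W
R_outer film = 1/(h_o·2πr_oL) = 1/(29.2×2π×0.083×1) = 0.06567 K/W
R_total = 6.132 K/W
Q = ΔT/R_total = 199/6.132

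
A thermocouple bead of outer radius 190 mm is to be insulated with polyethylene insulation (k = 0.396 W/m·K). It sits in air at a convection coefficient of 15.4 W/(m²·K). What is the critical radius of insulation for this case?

r_cr ≈ 51.4 mm

For a sphere r_cr = 2k/h = 2×0.396/15.4
r_cr = 51.4 mm; since the bare radius (190 mm) is above r_cr, any added insulation will reduce heat loss.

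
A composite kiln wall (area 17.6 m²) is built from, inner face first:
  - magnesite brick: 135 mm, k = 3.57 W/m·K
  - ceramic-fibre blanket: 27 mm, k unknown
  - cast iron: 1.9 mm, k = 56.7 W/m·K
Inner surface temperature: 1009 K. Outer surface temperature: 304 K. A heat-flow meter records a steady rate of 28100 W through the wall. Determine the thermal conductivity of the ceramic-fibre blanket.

Model the wall as resistances in series:
R_magnesite brick = L/(kA) = 0.135/(3.57×17.6) = 0.002149 K/W
R_cast iron = L/(kA) = 0.0019/(56.7×17.6) = 1.904×10^-6 K/W
Sum of known resistances R_other = 0.00215 K/W
Total R = ΔT/Q = 705/28100 = 0.02509 K/W
R_ceramic-fibre blanket = R_total − R_other = 0.02294 K/W
k = L/(R·A) = 0.027/(0.02294×17.6)

k ≈ 0.0669 W/(m·K)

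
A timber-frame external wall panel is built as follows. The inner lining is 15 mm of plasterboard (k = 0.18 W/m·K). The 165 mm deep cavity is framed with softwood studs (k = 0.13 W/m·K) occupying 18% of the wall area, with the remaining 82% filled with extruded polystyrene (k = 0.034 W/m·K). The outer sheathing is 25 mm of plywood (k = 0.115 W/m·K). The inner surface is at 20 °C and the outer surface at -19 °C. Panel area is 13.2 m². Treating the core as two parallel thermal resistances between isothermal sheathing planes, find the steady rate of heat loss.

Sheathing layers in series; stud and cavity paths in parallel between them.
R_inner = 0.015/(0.18×13.2) = 0.006313 K/W
R_stud  = 0.165/(0.13×0.18×13.2) = 0.5342 K/W
R_cav   = 0.165/(0.034×0.82×13.2) = 0.4484 K/W
1/R_core = 1/R_stud + 1/R_cav → R_core = 0.2438 K/W
R_outer = 0.025/(0.115×13.2) = 0.01647 K/W
R_total = 0.2665 K/W
Q = ΔT/R_total = 39/0.2665

Q ≈ 146 W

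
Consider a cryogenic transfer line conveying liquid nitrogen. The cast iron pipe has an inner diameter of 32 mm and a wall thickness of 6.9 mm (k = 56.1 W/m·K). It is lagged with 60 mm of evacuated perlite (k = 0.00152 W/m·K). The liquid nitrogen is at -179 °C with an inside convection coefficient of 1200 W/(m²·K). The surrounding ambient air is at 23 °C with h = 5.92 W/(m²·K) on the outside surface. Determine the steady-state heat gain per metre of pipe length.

Per-layer cylindrical resistances, series-summed:
R_inner film = 1/(h_i·2πr₁L) = 1/(1200×2π×0.016×1) = 0.008289 K/W
R_cast iron pipe wall = ln(22.9/16)/(2π×56.1×1) = 0.001017 K/W
R_evacuated perlite = ln(82.9/22.9)/(2π×0.00152×1) = 134.7 K/W
R_outer film = 1/(h_o·2πr_oL) = 1/(5.92×2π×0.0829×1) = 0.3243 K/W
R_total = 135 K/W
Q = ΔT/R_total = 202/135

q′ ≈ 1.5 W/m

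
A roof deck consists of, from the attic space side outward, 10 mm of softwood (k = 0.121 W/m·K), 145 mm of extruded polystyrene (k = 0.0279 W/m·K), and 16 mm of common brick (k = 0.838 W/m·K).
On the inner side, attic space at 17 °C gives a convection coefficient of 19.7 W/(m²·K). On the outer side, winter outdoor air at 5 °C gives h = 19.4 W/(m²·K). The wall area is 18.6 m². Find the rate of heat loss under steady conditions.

Q ≈ 41.3 W

Using the resistance-network approach (series):
R_inner film = 1/(h_i·A) = 1/(19.7×18.6) = 0.002729 K/W
R_softwood = L/(kA) = 0.01/(0.121×18.6) = 0.004443 K/W
R_extruded polystyrene = L/(kA) = 0.145/(0.0279×18.6) = 0.2794 K/W
R_common brick = L/(kA) = 0.016/(0.838×18.6) = 0.001027 K/W
R_outer film = 1/(h_o·A) = 1/(19.4×18.6) = 0.002771 K/W
R_total = 0.2904 K/W
Q = ΔT / R_total = 12 / 0.2904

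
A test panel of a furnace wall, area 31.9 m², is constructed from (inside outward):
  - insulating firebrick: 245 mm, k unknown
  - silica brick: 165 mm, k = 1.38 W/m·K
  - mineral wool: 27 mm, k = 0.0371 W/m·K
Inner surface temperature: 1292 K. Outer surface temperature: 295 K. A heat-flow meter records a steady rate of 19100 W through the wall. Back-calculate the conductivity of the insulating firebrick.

k ≈ 0.3 W/(m·K)

Model the wall as resistances in series:
R_silica brick = L/(kA) = 0.165/(1.38×31.9) = 0.003748 K/W
R_mineral wool = L/(kA) = 0.027/(0.0371×31.9) = 0.02281 K/W
Sum of known resistances R_other = 0.02656 K/W
Total R = ΔT/Q = 997/19100 = 0.0522 K/W
R_insulating firebrick = R_total − R_other = 0.02564 K/W
k = L/(R·A) = 0.245/(0.02564×31.9)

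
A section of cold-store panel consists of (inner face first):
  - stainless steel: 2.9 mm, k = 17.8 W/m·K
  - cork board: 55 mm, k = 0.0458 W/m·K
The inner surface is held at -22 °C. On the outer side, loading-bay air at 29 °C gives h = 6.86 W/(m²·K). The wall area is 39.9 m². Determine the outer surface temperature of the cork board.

T ≈ 23.5 °C

Treating each layer as a thermal resistance in series:
R_stainless steel = L/(kA) = 0.0029/(17.8×39.9) = 4.083×10^-6 K/W
R_cork board = L/(kA) = 0.055/(0.0458×39.9) = 0.0301 K/W
R_outer film = 1/(h_o·A) = 1/(6.86×39.9) = 0.003653 K/W
R_total = 0.03375 K/W;  Q = ΔT/R_total = 51/0.03375 = 1511 W
T_interface = T_inner + Q·ΣR(inner→interface) = -22 + 1510×0.0301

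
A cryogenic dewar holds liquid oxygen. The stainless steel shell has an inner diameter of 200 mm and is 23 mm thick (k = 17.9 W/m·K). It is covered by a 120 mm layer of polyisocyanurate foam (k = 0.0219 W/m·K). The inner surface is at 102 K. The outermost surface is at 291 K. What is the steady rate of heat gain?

Spherical conduction: R = (1/r_in − 1/r_out)/(4πk) per layer; series-sum.
R_stainless steel shell = (1/0.1 − 1/0.123)/(4π×17.9) = 0.008313 K/W
R_polyisocyanurate foam = (1/0.123 − 1/0.243)/(4π×0.0219) = 14.59 K/W
R_total = 14.6 K/W
Q = ΔT/R_total = 189/14.6

Q ≈ 12.9 W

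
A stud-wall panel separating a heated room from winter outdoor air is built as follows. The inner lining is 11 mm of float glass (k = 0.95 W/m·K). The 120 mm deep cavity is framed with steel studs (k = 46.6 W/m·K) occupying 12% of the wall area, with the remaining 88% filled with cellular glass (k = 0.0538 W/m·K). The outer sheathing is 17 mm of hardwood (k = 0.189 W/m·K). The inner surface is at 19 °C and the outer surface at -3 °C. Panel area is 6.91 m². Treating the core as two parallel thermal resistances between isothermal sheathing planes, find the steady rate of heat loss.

Sheathing layers in series; stud and cavity paths in parallel between them.
R_inner = 0.011/(0.95×6.91) = 0.001676 K/W
R_stud  = 0.12/(46.6×0.12×6.91) = 0.003106 K/W
R_cav   = 0.12/(0.0538×0.88×6.91) = 0.3668 K/W
1/R_core = 1/R_stud + 1/R_cav → R_core = 0.003079 K/W
R_outer = 0.017/(0.189×6.91) = 0.01302 K/W
R_total = 0.01777 K/W
Q = ΔT/R_total = 22/0.01777

Q ≈ 1240 W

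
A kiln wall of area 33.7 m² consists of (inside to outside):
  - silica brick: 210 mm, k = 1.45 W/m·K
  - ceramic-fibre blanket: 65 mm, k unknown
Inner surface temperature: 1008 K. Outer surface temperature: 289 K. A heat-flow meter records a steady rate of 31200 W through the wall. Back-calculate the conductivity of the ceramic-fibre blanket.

Model the wall as resistances in series:
R_silica brick = L/(kA) = 0.21/(1.45×33.7) = 0.004298 K/W
Sum of known resistances R_other = 0.004298 K/W
Total R = ΔT/Q = 719/31200 = 0.02304 K/W
R_ceramic-fibre blanket = R_total − R_other = 0.01875 K/W
k = L/(R·A) = 0.065/(0.01875×33.7)

k ≈ 0.103 W/(m·K)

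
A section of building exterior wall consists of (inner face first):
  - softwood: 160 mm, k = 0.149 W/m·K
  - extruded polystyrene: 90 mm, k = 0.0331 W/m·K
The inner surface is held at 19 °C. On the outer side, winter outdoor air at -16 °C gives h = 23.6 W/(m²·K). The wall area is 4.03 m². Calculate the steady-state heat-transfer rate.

Using the resistance-network approach (series):
R_softwood = L/(kA) = 0.16/(0.149×4.03) = 0.2665 K/W
R_extruded polystyrene = L/(kA) = 0.09/(0.0331×4.03) = 0.6747 K/W
R_outer film = 1/(h_o·A) = 1/(23.6×4.03) = 0.01051 K/W
R_total = 0.9517 K/W
Q = ΔT / R_total = 35 / 0.9517

Q ≈ 36.8 W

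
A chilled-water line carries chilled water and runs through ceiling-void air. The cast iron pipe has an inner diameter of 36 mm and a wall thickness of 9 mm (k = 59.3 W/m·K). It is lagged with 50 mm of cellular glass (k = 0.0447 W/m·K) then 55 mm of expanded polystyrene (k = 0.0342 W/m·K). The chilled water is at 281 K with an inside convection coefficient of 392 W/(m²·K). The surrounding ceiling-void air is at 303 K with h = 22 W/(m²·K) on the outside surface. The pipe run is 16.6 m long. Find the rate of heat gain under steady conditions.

Q ≈ 57.8 W

Cylindrical conduction, so R = ln(r₂/r₁)/(2πkL) per layer, in series:
R_inner film = 1/(h_i·2πr₁L) = 1/(392×2π×0.018×16.6) = 0.001359 K/W
R_cast iron pipe wall = ln(27/18)/(2π×59.3×16.6) = 6.556×10^-5 K/W
R_cellular glass = ln(77/27)/(2π×0.0447×16.6) = 0.2248 K/W
R_expanded polystyrene = ln(132/77)/(2π×0.0342×16.6) = 0.1511 K/W
R_outer film = 1/(h_o·2πr_oL) = 1/(22×2π×0.132×16.6) = 0.003302 K/W
R_total = 0.3806 K/W
Q = ΔT/R_total = 22/0.3806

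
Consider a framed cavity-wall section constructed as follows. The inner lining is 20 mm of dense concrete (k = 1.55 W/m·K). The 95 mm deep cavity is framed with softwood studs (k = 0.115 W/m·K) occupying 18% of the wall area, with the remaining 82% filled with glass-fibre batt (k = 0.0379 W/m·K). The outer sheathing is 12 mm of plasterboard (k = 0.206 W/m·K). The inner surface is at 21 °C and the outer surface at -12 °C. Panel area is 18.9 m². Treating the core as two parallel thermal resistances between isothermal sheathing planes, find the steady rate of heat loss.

Sheathing layers in series; stud and cavity paths in parallel between them.
R_inner = 0.02/(1.55×18.9) = 6.827×10^-4 K/W
R_stud  = 0.095/(0.115×0.18×18.9) = 0.2428 K/W
R_cav   = 0.095/(0.0379×0.82×18.9) = 0.1617 K/W
1/R_core = 1/R_stud + 1/R_cav → R_core = 0.09708 K/W
R_outer = 0.012/(0.206×18.9) = 0.003082 K/W
R_total = 0.1008 K/W
Q = ΔT/R_total = 33/0.1008

Q ≈ 327 W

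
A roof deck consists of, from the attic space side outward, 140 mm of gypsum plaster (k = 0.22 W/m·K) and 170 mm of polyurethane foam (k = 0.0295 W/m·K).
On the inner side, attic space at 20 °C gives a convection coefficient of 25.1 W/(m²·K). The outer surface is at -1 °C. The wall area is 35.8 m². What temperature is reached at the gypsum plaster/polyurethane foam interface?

Model the wall as resistances in series:
R_inner film = 1/(h_i·A) = 1/(25.1×35.8) = 0.001113 K/W
R_gypsum plaster = L/(kA) = 0.14/(0.22×35.8) = 0.01778 K/W
R_polyurethane foam = L/(kA) = 0.17/(0.0295×35.8) = 0.161 K/W
R_total = 0.1799 K/W;  Q = ΔT/R_total = 21/0.1799 = 116.8 W
T_interface = T_inner − Q·ΣR(inner→interface) = 20 − 117×0.01889

T ≈ 17.8 °C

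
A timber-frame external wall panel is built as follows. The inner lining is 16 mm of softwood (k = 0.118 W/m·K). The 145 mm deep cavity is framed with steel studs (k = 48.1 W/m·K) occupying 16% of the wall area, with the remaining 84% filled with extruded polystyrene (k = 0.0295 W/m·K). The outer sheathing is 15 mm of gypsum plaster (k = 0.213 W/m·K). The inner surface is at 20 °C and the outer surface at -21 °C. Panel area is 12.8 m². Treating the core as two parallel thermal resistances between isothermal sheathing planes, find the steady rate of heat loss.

Sheathing layers in series; stud and cavity paths in parallel between them.
R_inner = 0.016/(0.118×12.8) = 0.01059 K/W
R_stud  = 0.145/(48.1×0.16×12.8) = 0.001472 K/W
R_cav   = 0.145/(0.0295×0.84×12.8) = 0.4571 K/W
1/R_core = 1/R_stud + 1/R_cav → R_core = 0.001467 K/W
R_outer = 0.015/(0.213×12.8) = 0.005502 K/W
R_total = 0.01756 K/W
Q = ΔT/R_total = 41/0.01756

Q ≈ 2330 W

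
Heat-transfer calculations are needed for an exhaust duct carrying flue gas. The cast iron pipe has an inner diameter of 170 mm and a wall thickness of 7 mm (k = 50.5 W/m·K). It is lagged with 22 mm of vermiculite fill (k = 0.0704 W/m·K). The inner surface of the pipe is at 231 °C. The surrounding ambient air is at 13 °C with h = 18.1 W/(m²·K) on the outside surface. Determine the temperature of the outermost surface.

Cylindrical conduction, so R = ln(r₂/r₁)/(2πkL) per layer, in series:
R_cast iron pipe wall = ln(92/85)/(2π×50.5×1) = 2.494×10^-4 K/W
R_vermiculite fill = ln(114/92)/(2π×0.0704×1) = 0.4847 K/W
R_outer film = 1/(h_o·2πr_oL) = 1/(18.1×2π×0.114×1) = 0.07713 K/W
R_total = 0.5621 K/W
Q = ΔT/R_total = 218/0.5621
Q = 388 W/m
T_interface = T_inner − Q·ΣR(inner→interface) = 231 − 388×0.485

T ≈ 42.9 °C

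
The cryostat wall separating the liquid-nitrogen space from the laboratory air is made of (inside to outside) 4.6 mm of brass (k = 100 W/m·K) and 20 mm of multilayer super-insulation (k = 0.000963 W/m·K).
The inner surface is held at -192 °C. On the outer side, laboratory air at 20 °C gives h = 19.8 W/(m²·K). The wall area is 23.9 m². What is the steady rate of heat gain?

Q ≈ 243 W

Thermal resistances in series:
R_brass = L/(kA) = 0.0046/(100×23.9) = 1.925×10^-6 K/W
R_multilayer super-insulation = L/(kA) = 0.02/(0.000963×23.9) = 0.869 K/W
R_outer film = 1/(h_o·A) = 1/(19.8×23.9) = 0.002113 K/W
R_total = 0.8711 K/W
Q = ΔT / R_total = 212 / 0.8711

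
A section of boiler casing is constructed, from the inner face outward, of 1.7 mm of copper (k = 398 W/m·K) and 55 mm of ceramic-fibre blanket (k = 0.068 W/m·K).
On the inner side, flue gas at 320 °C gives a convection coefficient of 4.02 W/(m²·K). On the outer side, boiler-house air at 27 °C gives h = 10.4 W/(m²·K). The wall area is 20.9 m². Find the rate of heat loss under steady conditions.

Q ≈ 5310 W

Model the wall as resistances in series:
R_inner film = 1/(h_i·A) = 1/(4.02×20.9) = 0.0119 K/W
R_copper = L/(kA) = 0.0017/(398×20.9) = 2.044×10^-7 K/W
R_ceramic-fibre blanket = L/(kA) = 0.055/(0.068×20.9) = 0.0387 K/W
R_outer film = 1/(h_o·A) = 1/(10.4×20.9) = 0.004601 K/W
R_total = 0.0552 K/W
Q = ΔT / R_total = 293 / 0.0552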